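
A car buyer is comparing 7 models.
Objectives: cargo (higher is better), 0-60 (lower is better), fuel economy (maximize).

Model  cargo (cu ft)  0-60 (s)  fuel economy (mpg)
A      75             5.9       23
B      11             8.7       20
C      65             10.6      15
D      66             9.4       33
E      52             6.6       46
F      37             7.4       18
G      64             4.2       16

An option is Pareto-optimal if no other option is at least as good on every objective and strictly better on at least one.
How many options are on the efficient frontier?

4

A: not dominated (best cargo).
B: dominated by A (cargo 75≥11, 0-60 5.9≤8.7, fuel economy 23≥20).
C: dominated by A (cargo 75≥65, 0-60 5.9≤10.6, fuel economy 23≥15).
D: not dominated.
E: not dominated (best fuel economy).
F: dominated by A (cargo 75≥37, 0-60 5.9≤7.4, fuel economy 23≥18).
G: not dominated (best 0-60).
Pareto-optimal: A, D, E, G → 4.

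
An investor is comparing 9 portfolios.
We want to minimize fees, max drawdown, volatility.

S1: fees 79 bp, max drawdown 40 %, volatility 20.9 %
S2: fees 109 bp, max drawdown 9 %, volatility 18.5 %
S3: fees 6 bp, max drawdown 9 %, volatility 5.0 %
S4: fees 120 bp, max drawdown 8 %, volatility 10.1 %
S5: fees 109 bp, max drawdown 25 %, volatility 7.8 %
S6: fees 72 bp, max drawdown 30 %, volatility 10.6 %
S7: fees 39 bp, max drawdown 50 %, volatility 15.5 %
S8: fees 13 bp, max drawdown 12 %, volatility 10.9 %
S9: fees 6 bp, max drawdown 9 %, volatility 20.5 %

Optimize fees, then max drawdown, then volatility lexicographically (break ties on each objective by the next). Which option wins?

S3

First minimize fees: best is 6, kept {S3, S9}.
Then minimize max drawdown: best is 9, kept {S3, S9}.
Then minimize volatility: best is 5.0, kept {S3}.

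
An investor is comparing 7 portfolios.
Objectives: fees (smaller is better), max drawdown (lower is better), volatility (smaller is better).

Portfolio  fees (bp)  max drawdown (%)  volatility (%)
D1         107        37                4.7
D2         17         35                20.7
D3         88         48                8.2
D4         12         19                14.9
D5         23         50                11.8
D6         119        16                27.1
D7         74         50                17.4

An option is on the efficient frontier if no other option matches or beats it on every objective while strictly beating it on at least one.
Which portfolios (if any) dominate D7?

D4, D5

D4: fees 12≤74, max drawdown 19≤50, volatility 14.9≤17.4 — dominates D7.
D5: fees 23≤74, max drawdown 50≤50, volatility 11.8≤17.4 — dominates D7.
Others (D1, D2, D3, D6) are each worse than D7 on at least one objective.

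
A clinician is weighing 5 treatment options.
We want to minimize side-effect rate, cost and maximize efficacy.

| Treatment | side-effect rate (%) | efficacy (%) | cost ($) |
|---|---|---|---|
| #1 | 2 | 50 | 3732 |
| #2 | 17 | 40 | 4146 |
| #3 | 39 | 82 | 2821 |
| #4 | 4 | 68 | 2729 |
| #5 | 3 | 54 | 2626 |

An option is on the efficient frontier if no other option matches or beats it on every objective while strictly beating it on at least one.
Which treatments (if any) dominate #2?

#1: side-effect rate 2≤17, efficacy 50≥40, cost 3732≤4146 — dominates #2.
#4: side-effect rate 4≤17, efficacy 68≥40, cost 2729≤4146 — dominates #2.
#5: side-effect rate 3≤17, efficacy 54≥40, cost 2626≤4146 — dominates #2.
Others (#3) are each worse than #2 on at least one objective.

#1, #4, #5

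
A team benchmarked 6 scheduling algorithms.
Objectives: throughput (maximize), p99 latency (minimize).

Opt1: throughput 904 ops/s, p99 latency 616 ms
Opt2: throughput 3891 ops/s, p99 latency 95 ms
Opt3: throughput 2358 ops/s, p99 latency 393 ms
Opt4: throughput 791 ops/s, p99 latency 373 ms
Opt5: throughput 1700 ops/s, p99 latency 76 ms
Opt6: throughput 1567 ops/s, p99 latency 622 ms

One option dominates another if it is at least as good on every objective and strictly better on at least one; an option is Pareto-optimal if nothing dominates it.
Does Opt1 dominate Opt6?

Opt1 vs Opt6: Opt1 is worse on throughput (904 vs 1567), so it does not dominate Opt6.

No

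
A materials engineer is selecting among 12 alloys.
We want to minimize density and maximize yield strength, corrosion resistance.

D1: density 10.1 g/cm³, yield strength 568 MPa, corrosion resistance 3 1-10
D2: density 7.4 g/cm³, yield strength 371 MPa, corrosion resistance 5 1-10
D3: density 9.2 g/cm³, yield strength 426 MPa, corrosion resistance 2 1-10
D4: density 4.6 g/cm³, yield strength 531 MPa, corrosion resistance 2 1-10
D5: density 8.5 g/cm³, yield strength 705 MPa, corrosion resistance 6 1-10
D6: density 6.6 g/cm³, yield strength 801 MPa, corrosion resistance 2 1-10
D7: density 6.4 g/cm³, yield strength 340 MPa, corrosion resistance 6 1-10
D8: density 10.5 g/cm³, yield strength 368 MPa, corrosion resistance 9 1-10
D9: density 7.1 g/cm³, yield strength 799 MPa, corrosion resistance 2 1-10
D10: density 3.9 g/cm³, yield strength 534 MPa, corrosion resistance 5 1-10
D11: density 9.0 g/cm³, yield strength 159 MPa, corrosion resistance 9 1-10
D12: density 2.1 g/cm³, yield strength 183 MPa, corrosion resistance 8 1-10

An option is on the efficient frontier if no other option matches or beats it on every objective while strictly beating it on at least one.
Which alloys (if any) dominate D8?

none

D1: worse on corrosion resistance (3 vs 9).
D2: worse on corrosion resistance (5 vs 9).
D3: worse on corrosion resistance (2 vs 9).
D4: worse on corrosion resistance (2 vs 9).
D5: worse on corrosion resistance (6 vs 9).
D6: worse on corrosion resistance (2 vs 9).
D7: worse on yield strength (340 vs 368).
D9: worse on corrosion resistance (2 vs 9).
D10: worse on corrosion resistance (5 vs 9).
D11: worse on yield strength (159 vs 368).
D12: worse on yield strength (183 vs 368).
No option dominates D8.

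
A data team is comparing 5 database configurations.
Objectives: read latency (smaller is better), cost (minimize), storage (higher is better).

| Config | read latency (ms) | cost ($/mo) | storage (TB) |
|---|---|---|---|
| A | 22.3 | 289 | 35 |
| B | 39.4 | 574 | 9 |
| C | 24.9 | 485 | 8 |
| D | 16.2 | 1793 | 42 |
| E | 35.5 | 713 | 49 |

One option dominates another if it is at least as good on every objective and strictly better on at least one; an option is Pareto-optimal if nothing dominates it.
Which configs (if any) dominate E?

none

A: worse on storage (35 vs 49).
B: worse on read latency (39.4 vs 35.5).
C: worse on storage (8 vs 49).
D: worse on cost (1793 vs 713).
No option dominates E.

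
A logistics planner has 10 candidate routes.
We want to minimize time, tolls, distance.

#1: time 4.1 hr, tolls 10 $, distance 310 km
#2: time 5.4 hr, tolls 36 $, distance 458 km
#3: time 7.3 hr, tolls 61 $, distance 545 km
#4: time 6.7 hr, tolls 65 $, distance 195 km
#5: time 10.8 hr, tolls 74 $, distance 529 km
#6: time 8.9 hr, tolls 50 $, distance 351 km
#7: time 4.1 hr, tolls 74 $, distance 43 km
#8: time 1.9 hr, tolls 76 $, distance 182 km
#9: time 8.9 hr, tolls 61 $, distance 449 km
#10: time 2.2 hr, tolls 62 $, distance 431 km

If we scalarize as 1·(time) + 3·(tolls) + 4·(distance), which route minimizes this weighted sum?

#7

#1: 1·4.1 + 3·10 + 4·310 = 1274.1
#2: 1·5.4 + 3·36 + 4·458 = 1945.4
#3: 1·7.3 + 3·61 + 4·545 = 2370.3
#4: 1·6.7 + 3·65 + 4·195 = 981.7
#5: 1·10.8 + 3·74 + 4·529 = 2348.8
#6: 1·8.9 + 3·50 + 4·351 = 1562.9
#7: 1·4.1 + 3·74 + 4·43 = 398.1
#8: 1·1.9 + 3·76 + 4·182 = 957.9
#9: 1·8.9 + 3·61 + 4·449 = 1987.9
#10: 1·2.2 + 3·62 + 4·431 = 1912.2
Lowest: #7 at 398.1.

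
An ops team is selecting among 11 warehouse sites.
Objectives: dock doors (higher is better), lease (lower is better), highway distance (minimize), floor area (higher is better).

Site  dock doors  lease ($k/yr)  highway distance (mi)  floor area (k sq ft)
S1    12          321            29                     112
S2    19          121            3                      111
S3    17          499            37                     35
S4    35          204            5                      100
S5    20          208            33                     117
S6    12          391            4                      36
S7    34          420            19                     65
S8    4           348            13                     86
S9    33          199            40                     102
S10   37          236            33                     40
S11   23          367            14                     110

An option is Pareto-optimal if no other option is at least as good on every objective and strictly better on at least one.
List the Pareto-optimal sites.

S1, S2, S4, S5, S9, S10, S11

S1: not dominated.
S2: not dominated (best lease).
S3: dominated by S2 (dock doors 19≥17, lease 121≤499, highway distance 3≤37, floor area 111≥35).
S4: not dominated.
S5: not dominated (best floor area).
S6: dominated by S2 (dock doors 19≥12, lease 121≤391, highway distance 3≤4, floor area 111≥36).
S7: dominated by S4 (dock doors 35≥34, lease 204≤420, highway distance 5≤19, floor area 100≥65).
S8: dominated by S2 (dock doors 19≥4, lease 121≤348, highway distance 3≤13, floor area 111≥86).
S9: not dominated.
S10: not dominated (best dock doors).
S11: not dominated.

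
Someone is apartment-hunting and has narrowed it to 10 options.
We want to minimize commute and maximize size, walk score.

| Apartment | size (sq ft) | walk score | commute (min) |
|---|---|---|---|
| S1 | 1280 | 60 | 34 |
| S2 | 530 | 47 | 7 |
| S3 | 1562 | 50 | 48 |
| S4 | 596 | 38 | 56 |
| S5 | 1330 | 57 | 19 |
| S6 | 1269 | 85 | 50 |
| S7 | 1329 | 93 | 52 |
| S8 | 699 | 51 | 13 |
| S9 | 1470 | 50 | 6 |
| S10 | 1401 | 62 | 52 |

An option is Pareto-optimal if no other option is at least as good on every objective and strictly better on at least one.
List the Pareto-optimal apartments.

S1: not dominated.
S2: dominated by S9 (size 1470≥530, walk score 50≥47, commute 6≤7).
S3: not dominated (best size).
S4: dominated by S1 (size 1280≥596, walk score 60≥38, commute 34≤56).
S5: not dominated.
S6: not dominated.
S7: not dominated (best walk score).
S8: not dominated.
S9: not dominated (best commute).
S10: not dominated.

S1, S3, S5, S6, S7, S8, S9, S10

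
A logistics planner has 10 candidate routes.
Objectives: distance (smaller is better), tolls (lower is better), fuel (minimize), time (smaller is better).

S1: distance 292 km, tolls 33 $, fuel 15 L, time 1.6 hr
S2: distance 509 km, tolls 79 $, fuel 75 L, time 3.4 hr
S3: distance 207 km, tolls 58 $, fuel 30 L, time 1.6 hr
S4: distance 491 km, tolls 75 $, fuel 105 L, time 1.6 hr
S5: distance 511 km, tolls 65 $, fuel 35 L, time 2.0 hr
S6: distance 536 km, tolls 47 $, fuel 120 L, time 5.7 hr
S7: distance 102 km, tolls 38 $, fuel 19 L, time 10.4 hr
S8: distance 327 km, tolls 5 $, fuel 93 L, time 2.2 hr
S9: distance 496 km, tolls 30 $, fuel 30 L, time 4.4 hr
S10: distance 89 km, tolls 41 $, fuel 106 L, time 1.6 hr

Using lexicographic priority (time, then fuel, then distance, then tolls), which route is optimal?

S1

First minimize time: best is 1.6, kept {S1, S3, S4, S10}.
Then minimize fuel: best is 15, kept {S1}.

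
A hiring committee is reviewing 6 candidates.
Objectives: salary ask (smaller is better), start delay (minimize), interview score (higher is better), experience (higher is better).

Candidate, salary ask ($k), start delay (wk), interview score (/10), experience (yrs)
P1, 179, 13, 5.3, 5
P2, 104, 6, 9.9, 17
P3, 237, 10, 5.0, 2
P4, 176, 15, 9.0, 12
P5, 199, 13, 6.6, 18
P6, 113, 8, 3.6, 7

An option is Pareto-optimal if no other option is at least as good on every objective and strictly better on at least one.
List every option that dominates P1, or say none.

P2

P2: salary ask 104≤179, start delay 6≤13, interview score 9.9≥5.3, experience 17≥5 — dominates P1.
Others (P3, P4, P5, P6) are each worse than P1 on at least one objective.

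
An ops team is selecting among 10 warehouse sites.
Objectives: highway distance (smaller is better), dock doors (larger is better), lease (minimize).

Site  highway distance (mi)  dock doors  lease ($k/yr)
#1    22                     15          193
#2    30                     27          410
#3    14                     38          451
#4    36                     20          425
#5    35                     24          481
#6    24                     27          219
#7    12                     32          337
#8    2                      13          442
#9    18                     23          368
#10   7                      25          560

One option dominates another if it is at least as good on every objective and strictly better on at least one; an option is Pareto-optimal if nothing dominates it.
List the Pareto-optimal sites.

#1: not dominated (best lease).
#2: dominated by #6 (highway distance 24≤30, dock doors 27≥27, lease 219≤410).
#3: not dominated (best dock doors).
#4: dominated by #2 (highway distance 30≤36, dock doors 27≥20, lease 410≤425).
#5: dominated by #2 (highway distance 30≤35, dock doors 27≥24, lease 410≤481).
#6: not dominated.
#7: not dominated.
#8: not dominated (best highway distance).
#9: dominated by #7 (highway distance 12≤18, dock doors 32≥23, lease 337≤368).
#10: not dominated.

#1, #3, #6, #7, #8, #10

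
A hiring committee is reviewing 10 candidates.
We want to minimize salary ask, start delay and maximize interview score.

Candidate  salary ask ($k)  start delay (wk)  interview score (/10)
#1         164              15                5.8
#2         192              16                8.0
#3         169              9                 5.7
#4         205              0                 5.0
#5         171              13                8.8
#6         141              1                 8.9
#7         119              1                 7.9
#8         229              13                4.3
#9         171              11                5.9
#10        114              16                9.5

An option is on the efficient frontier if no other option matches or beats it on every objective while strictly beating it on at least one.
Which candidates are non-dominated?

#4, #6, #7, #10

#1: dominated by #6 (salary ask 141≤164, start delay 1≤15, interview score 8.9≥5.8).
#2: dominated by #5 (salary ask 171≤192, start delay 13≤16, interview score 8.8≥8.0).
#3: dominated by #6 (salary ask 141≤169, start delay 1≤9, interview score 8.9≥5.7).
#4: not dominated (best start delay).
#5: dominated by #6 (salary ask 141≤171, start delay 1≤13, interview score 8.9≥8.8).
#6: not dominated.
#7: not dominated.
#8: dominated by #3 (salary ask 169≤229, start delay 9≤13, interview score 5.7≥4.3).
#9: dominated by #6 (salary ask 141≤171, start delay 1≤11, interview score 8.9≥5.9).
#10: not dominated (best salary ask).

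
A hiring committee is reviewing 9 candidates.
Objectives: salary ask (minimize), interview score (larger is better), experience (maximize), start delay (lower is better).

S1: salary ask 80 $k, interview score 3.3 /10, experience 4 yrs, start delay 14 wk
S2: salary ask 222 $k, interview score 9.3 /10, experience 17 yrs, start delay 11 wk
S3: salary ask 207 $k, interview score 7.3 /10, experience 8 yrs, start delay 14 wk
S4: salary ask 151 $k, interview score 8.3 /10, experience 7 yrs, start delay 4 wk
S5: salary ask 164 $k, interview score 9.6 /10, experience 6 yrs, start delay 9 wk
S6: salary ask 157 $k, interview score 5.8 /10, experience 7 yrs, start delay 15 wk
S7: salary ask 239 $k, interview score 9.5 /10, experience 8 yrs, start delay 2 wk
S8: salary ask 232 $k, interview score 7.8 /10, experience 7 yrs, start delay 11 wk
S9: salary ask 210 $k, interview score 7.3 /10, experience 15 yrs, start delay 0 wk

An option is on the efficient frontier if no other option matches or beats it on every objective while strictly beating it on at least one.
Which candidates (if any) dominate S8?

S2: salary ask 222≤232, interview score 9.3≥7.8, experience 17≥7, start delay 11≤11 — dominates S8.
S4: salary ask 151≤232, interview score 8.3≥7.8, experience 7≥7, start delay 4≤11 — dominates S8.
Others (S1, S3, S5, S6, S7, S9) are each worse than S8 on at least one objective.

S2, S4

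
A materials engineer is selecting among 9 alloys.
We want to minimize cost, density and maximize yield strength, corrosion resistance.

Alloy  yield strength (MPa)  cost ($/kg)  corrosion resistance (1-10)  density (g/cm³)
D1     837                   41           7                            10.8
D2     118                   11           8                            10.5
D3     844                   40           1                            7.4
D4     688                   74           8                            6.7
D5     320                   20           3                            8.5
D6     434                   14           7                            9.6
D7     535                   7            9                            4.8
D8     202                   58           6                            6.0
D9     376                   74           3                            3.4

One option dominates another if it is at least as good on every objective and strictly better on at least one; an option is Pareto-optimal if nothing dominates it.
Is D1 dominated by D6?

No

D6 vs D1: D6 is worse on yield strength (434 vs 837), so it does not dominate D1.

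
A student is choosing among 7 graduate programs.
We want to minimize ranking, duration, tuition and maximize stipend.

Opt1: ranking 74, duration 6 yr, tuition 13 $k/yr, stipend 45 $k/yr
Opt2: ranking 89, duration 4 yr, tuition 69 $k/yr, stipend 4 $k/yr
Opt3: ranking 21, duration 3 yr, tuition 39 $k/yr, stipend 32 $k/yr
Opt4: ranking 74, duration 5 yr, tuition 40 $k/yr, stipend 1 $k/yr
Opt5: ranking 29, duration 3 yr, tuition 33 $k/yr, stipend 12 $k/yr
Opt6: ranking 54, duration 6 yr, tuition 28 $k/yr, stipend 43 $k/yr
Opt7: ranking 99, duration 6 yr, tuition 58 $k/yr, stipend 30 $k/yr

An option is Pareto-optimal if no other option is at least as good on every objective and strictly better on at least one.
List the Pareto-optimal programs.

Opt1: not dominated (best tuition).
Opt2: dominated by Opt3 (ranking 21≤89, duration 3≤4, tuition 39≤69, stipend 32≥4).
Opt3: not dominated (best ranking).
Opt4: dominated by Opt3 (ranking 21≤74, duration 3≤5, tuition 39≤40, stipend 32≥1).
Opt5: not dominated.
Opt6: not dominated.
Opt7: dominated by Opt1 (ranking 74≤99, duration 6≤6, tuition 13≤58, stipend 45≥30).

Opt1, Opt3, Opt5, Opt6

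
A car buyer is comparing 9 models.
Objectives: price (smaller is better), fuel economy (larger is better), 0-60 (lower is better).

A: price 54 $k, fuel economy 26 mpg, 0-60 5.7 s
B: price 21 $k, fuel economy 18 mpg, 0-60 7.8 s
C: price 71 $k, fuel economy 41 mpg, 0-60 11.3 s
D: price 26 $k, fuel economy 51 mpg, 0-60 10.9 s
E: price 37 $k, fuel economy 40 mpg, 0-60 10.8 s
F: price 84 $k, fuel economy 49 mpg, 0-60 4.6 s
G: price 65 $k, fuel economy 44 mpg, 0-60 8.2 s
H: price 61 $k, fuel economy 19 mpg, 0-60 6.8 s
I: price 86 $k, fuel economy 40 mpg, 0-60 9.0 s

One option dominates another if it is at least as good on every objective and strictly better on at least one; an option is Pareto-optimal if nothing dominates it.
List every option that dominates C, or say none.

D, G

D: price 26≤71, fuel economy 51≥41, 0-60 10.9≤11.3 — dominates C.
G: price 65≤71, fuel economy 44≥41, 0-60 8.2≤11.3 — dominates C.
Others (A, B, E, F, H, I) are each worse than C on at least one objective.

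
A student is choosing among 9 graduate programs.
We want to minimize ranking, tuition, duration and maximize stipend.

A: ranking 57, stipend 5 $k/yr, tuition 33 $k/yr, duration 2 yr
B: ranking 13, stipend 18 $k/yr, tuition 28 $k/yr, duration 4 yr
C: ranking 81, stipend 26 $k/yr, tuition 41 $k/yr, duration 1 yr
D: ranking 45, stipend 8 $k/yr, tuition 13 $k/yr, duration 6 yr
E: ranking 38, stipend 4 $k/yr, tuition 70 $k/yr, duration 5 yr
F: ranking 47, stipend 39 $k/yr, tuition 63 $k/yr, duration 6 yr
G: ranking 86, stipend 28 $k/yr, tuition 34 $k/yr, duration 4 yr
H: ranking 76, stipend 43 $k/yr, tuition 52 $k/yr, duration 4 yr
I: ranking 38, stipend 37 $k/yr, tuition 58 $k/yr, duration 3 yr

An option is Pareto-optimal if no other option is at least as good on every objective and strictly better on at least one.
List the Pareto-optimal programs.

A, B, C, D, F, G, H, I

A: not dominated.
B: not dominated (best ranking).
C: not dominated (best duration).
D: not dominated (best tuition).
E: dominated by B (ranking 13≤38, stipend 18≥4, tuition 28≤70, duration 4≤5).
F: not dominated.
G: not dominated.
H: not dominated (best stipend).
I: not dominated.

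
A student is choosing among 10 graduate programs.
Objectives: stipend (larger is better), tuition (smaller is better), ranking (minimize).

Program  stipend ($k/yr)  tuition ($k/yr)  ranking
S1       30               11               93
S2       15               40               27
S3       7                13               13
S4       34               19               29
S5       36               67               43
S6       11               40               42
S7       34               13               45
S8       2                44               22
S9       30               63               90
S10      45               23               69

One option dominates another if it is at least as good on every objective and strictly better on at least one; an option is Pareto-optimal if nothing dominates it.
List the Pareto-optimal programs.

S1: not dominated (best tuition).
S2: not dominated.
S3: not dominated (best ranking).
S4: not dominated.
S5: not dominated.
S6: dominated by S2 (stipend 15≥11, tuition 40≤40, ranking 27≤42).
S7: not dominated.
S8: dominated by S3 (stipend 7≥2, tuition 13≤44, ranking 13≤22).
S9: dominated by S4 (stipend 34≥30, tuition 19≤63, ranking 29≤90).
S10: not dominated (best stipend).

S1, S2, S3, S4, S5, S7, S10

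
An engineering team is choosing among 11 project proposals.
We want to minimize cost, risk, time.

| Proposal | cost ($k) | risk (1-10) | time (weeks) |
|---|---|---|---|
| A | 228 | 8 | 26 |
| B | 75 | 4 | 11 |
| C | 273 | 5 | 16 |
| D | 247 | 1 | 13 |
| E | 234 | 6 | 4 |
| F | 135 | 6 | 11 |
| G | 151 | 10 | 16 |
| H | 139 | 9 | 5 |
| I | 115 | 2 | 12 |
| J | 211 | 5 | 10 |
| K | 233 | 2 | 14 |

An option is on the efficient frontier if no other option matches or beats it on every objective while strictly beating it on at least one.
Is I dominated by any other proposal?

A: worse on cost (228 vs 115).
B: worse on risk (4 vs 2).
C: worse on cost (273 vs 115).
D: worse on cost (247 vs 115).
E: worse on cost (234 vs 115).
F: worse on cost (135 vs 115).
G: worse on cost (151 vs 115).
H: worse on cost (139 vs 115).
J: worse on cost (211 vs 115).
K: worse on cost (233 vs 115).
No option is at least as good as I on every objective and strictly better on one.

No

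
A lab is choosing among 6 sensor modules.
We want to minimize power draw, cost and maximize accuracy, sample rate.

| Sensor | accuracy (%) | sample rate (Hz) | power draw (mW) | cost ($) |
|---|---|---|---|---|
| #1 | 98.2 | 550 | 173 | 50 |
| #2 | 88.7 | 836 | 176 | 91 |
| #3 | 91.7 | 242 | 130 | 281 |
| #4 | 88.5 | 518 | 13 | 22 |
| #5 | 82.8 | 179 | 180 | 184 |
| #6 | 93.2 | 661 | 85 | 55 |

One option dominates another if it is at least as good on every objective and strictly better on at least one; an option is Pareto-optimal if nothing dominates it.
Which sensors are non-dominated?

#1, #2, #4, #6

#1: not dominated (best accuracy).
#2: not dominated (best sample rate).
#3: dominated by #6 (accuracy 93.2≥91.7, sample rate 661≥242, power draw 85≤130, cost 55≤281).
#4: not dominated (best power draw).
#5: dominated by #1 (accuracy 98.2≥82.8, sample rate 550≥179, power draw 173≤180, cost 50≤184).
#6: not dominated.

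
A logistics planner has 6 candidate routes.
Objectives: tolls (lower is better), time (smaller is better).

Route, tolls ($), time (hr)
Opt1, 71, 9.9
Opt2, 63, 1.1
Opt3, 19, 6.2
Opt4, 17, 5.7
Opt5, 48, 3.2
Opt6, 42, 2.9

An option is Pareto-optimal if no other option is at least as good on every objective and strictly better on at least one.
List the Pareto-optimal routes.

Opt1: dominated by Opt2 (tolls 63≤71, time 1.1≤9.9).
Opt2: not dominated (best time).
Opt3: dominated by Opt4 (tolls 17≤19, time 5.7≤6.2).
Opt4: not dominated (best tolls).
Opt5: dominated by Opt6 (tolls 42≤48, time 2.9≤3.2).
Opt6: not dominated.

Opt2, Opt4, Opt6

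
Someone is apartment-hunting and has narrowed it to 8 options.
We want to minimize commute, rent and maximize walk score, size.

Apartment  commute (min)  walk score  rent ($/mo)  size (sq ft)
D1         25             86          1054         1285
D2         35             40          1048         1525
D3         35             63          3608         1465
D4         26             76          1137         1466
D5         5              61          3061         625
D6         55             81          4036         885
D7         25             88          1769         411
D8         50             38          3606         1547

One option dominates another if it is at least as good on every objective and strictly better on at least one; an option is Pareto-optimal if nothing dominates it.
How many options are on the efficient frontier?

D1: not dominated.
D2: not dominated (best rent).
D3: dominated by D4 (commute 26≤35, walk score 76≥63, rent 1137≤3608, size 1466≥1465).
D4: not dominated.
D5: not dominated (best commute).
D6: dominated by D1 (commute 25≤55, walk score 86≥81, rent 1054≤4036, size 1285≥885).
D7: not dominated (best walk score).
D8: not dominated (best size).
Pareto-optimal: D1, D2, D4, D5, D7, D8 → 6.

6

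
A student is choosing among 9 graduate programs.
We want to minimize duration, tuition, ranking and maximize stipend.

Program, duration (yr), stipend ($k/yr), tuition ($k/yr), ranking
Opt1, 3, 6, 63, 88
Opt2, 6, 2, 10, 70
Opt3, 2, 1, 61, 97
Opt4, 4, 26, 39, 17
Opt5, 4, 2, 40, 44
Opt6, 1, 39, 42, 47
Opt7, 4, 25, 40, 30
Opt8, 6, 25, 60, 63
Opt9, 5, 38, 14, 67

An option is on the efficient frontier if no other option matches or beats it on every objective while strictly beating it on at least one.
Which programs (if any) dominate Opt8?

Opt4, Opt6, Opt7

Opt4: duration 4≤6, stipend 26≥25, tuition 39≤60, ranking 17≤63 — dominates Opt8.
Opt6: duration 1≤6, stipend 39≥25, tuition 42≤60, ranking 47≤63 — dominates Opt8.
Opt7: duration 4≤6, stipend 25≥25, tuition 40≤60, ranking 30≤63 — dominates Opt8.
Others (Opt1, Opt2, Opt3, Opt5, Opt9) are each worse than Opt8 on at least one objective.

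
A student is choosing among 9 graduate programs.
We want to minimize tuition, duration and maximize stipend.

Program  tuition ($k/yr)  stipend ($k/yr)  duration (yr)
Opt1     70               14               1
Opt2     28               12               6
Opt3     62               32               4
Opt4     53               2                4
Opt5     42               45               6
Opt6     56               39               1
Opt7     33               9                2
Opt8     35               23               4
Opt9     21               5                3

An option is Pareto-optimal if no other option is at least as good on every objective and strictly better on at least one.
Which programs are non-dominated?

Opt1: dominated by Opt6 (tuition 56≤70, stipend 39≥14, duration 1≤1).
Opt2: not dominated.
Opt3: dominated by Opt6 (tuition 56≤62, stipend 39≥32, duration 1≤4).
Opt4: dominated by Opt7 (tuition 33≤53, stipend 9≥2, duration 2≤4).
Opt5: not dominated (best stipend).
Opt6: not dominated.
Opt7: not dominated.
Opt8: not dominated.
Opt9: not dominated (best tuition).

Opt2, Opt5, Opt6, Opt7, Opt8, Opt9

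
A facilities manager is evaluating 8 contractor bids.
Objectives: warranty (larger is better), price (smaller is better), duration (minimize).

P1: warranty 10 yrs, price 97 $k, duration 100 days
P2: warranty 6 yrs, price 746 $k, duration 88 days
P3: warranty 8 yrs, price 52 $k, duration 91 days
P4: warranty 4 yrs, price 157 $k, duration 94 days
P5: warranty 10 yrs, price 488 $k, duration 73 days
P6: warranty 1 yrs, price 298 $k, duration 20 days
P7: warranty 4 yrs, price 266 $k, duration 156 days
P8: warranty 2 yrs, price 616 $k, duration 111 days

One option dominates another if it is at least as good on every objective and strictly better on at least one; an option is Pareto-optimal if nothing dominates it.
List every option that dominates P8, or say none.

P1, P3, P4, P5

P1: warranty 10≥2, price 97≤616, duration 100≤111 — dominates P8.
P3: warranty 8≥2, price 52≤616, duration 91≤111 — dominates P8.
P4: warranty 4≥2, price 157≤616, duration 94≤111 — dominates P8.
P5: warranty 10≥2, price 488≤616, duration 73≤111 — dominates P8.
Others (P2, P6, P7) are each worse than P8 on at least one objective.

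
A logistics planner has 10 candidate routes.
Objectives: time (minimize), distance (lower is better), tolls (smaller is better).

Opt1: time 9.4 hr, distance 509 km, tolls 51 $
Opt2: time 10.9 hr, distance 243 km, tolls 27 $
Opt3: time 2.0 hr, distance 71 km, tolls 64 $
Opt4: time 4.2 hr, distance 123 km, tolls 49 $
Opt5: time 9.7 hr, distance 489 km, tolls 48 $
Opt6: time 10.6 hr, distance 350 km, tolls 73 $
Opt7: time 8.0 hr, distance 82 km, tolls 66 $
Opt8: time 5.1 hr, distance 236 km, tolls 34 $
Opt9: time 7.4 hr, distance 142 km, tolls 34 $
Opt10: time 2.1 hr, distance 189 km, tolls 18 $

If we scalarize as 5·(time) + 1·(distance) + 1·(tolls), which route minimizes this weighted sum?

Opt3

Opt1: 5·9.4 + 1·509 + 1·51 = 607.0
Opt2: 5·10.9 + 1·243 + 1·27 = 324.5
Opt3: 5·2.0 + 1·71 + 1·64 = 145.0
Opt4: 5·4.2 + 1·123 + 1·49 = 193.0
Opt5: 5·9.7 + 1·489 + 1·48 = 585.5
Opt6: 5·10.6 + 1·350 + 1·73 = 476.0
Opt7: 5·8.0 + 1·82 + 1·66 = 188.0
Opt8: 5·5.1 + 1·236 + 1·34 = 295.5
Opt9: 5·7.4 + 1·142 + 1·34 = 213.0
Opt10: 5·2.1 + 1·189 + 1·18 = 217.5
Lowest: Opt3 at 145.0.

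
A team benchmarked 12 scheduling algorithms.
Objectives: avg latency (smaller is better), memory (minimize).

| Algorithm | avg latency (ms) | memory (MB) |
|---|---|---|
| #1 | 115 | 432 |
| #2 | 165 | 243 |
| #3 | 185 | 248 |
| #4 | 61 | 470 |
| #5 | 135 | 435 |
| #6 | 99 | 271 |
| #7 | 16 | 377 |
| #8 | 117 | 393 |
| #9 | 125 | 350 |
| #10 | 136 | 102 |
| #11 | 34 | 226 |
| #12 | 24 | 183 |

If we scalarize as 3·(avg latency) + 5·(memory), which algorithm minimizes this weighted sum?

#10

#1: 3·115 + 5·432 = 2505
#2: 3·165 + 5·243 = 1710
#3: 3·185 + 5·248 = 1795
#4: 3·61 + 5·470 = 2533
#5: 3·135 + 5·435 = 2580
#6: 3·99 + 5·271 = 1652
#7: 3·16 + 5·377 = 1933
#8: 3·117 + 5·393 = 2316
#9: 3·125 + 5·350 = 2125
#10: 3·136 + 5·102 = 918
#11: 3·34 + 5·226 = 1232
#12: 3·24 + 5·183 = 987
Lowest: #10 at 918.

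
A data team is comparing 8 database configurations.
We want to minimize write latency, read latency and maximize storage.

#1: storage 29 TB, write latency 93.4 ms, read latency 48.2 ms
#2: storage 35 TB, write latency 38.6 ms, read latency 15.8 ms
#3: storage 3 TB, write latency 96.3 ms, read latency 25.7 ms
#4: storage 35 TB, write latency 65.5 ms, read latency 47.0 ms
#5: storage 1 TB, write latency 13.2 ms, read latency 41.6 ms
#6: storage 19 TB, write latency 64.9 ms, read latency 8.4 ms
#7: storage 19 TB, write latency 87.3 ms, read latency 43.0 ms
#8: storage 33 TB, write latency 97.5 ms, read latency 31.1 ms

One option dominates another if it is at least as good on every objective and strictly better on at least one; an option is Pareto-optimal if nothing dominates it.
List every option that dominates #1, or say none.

#2, #4

#2: storage 35≥29, write latency 38.6≤93.4, read latency 15.8≤48.2 — dominates #1.
#4: storage 35≥29, write latency 65.5≤93.4, read latency 47.0≤48.2 — dominates #1.
Others (#3, #5, #6, #7, #8) are each worse than #1 on at least one objective.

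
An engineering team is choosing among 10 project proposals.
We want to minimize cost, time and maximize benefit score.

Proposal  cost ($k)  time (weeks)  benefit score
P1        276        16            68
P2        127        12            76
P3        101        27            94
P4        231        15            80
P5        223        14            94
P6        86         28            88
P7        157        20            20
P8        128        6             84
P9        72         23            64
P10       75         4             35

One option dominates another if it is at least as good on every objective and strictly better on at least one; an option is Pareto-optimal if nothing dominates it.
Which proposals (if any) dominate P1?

P2, P4, P5, P8

P2: cost 127≤276, time 12≤16, benefit score 76≥68 — dominates P1.
P4: cost 231≤276, time 15≤16, benefit score 80≥68 — dominates P1.
P5: cost 223≤276, time 14≤16, benefit score 94≥68 — dominates P1.
P8: cost 128≤276, time 6≤16, benefit score 84≥68 — dominates P1.
Others (P3, P6, P7, P9, P10) are each worse than P1 on at least one objective.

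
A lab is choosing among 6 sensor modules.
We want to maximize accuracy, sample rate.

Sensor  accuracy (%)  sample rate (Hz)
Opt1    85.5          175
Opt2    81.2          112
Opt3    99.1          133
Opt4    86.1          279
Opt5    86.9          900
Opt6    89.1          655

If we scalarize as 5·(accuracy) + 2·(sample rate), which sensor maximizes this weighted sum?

Opt1: 5·85.5 + 2·175 = 777.5
Opt2: 5·81.2 + 2·112 = 630.0
Opt3: 5·99.1 + 2·133 = 761.5
Opt4: 5·86.1 + 2·279 = 988.5
Opt5: 5·86.9 + 2·900 = 2234.5
Opt6: 5·89.1 + 2·655 = 1755.5
Highest: Opt5 at 2234.5.

Opt5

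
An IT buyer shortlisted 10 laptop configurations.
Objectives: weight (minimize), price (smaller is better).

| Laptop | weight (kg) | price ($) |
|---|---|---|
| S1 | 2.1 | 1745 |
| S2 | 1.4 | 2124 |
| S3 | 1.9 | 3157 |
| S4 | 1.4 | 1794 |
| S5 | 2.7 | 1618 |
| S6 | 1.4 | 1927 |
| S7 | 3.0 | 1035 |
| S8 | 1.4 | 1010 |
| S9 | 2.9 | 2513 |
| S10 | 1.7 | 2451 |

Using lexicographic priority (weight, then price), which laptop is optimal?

S8

First minimize weight: best is 1.4, kept {S2, S4, S6, S8}.
Then minimize price: best is 1010, kept {S8}.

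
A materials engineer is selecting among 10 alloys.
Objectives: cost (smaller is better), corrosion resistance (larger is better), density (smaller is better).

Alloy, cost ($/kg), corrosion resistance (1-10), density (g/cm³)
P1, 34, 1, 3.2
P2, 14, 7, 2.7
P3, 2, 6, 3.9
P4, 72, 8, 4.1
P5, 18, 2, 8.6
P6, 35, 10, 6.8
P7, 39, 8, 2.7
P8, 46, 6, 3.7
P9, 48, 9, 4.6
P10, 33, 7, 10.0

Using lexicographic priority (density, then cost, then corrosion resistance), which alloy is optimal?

P2

First minimize density: best is 2.7, kept {P2, P7}.
Then minimize cost: best is 14, kept {P2}.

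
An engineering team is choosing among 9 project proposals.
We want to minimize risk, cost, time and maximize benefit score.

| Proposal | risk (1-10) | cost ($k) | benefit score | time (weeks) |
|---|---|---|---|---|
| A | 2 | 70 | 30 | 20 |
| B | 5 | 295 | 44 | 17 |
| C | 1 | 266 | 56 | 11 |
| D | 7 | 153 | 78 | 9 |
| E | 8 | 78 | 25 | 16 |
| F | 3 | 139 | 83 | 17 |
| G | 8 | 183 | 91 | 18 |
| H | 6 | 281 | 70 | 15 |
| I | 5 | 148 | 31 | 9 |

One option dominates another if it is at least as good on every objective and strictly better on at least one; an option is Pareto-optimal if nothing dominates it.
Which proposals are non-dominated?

A: not dominated (best cost).
B: dominated by C (risk 1≤5, cost 266≤295, benefit score 56≥44, time 11≤17).
C: not dominated (best risk).
D: not dominated.
E: not dominated.
F: not dominated.
G: not dominated (best benefit score).
H: not dominated.
I: not dominated.

A, C, D, E, F, G, H, I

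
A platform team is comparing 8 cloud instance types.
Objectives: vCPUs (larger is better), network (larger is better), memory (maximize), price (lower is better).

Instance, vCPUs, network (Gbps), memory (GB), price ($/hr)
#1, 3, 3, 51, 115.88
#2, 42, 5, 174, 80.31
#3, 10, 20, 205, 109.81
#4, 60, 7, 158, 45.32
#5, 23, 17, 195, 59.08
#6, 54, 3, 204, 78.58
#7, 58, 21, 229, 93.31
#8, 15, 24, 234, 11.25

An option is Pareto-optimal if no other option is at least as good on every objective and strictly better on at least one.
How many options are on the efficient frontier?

#1: dominated by #2 (vCPUs 42≥3, network 5≥3, memory 174≥51, price 80.31≤115.88).
#2: not dominated.
#3: dominated by #7 (vCPUs 58≥10, network 21≥20, memory 229≥205, price 93.31≤109.81).
#4: not dominated (best vCPUs).
#5: not dominated.
#6: not dominated.
#7: not dominated.
#8: not dominated (best network).
Pareto-optimal: #2, #4, #5, #6, #7, #8 → 6.

6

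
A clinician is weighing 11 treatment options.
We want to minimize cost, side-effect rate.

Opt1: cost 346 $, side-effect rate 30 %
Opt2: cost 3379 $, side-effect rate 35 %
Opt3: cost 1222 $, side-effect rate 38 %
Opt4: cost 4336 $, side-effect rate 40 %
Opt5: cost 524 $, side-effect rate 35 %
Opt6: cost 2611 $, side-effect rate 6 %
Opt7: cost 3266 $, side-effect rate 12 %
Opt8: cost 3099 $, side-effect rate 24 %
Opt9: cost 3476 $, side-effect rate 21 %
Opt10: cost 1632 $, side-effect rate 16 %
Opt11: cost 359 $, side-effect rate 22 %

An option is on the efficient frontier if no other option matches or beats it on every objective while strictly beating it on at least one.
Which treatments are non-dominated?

Opt1, Opt6, Opt10, Opt11

Opt1: not dominated (best cost).
Opt2: dominated by Opt1 (cost 346≤3379, side-effect rate 30≤35).
Opt3: dominated by Opt1 (cost 346≤1222, side-effect rate 30≤38).
Opt4: dominated by Opt1 (cost 346≤4336, side-effect rate 30≤40).
Opt5: dominated by Opt1 (cost 346≤524, side-effect rate 30≤35).
Opt6: not dominated (best side-effect rate).
Opt7: dominated by Opt6 (cost 2611≤3266, side-effect rate 6≤12).
Opt8: dominated by Opt6 (cost 2611≤3099, side-effect rate 6≤24).
Opt9: dominated by Opt6 (cost 2611≤3476, side-effect rate 6≤21).
Opt10: not dominated.
Opt11: not dominated.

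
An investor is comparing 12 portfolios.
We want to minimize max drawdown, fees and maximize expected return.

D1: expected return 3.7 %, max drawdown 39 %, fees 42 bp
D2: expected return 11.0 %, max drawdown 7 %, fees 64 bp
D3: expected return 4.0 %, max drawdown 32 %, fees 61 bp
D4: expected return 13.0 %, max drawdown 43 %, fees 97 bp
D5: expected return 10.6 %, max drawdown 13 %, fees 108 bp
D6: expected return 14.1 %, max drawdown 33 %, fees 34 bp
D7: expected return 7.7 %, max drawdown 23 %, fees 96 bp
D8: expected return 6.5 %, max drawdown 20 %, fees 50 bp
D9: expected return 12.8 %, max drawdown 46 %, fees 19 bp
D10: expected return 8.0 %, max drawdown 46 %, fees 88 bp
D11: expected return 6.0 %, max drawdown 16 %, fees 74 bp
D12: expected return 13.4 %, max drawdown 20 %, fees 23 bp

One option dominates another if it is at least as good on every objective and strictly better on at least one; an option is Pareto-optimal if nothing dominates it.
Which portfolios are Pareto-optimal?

D1: dominated by D6 (expected return 14.1≥3.7, max drawdown 33≤39, fees 34≤42).
D2: not dominated (best max drawdown).
D3: dominated by D8 (expected return 6.5≥4.0, max drawdown 20≤32, fees 50≤61).
D4: dominated by D6 (expected return 14.1≥13.0, max drawdown 33≤43, fees 34≤97).
D5: dominated by D2 (expected return 11.0≥10.6, max drawdown 7≤13, fees 64≤108).
D6: not dominated (best expected return).
D7: dominated by D2 (expected return 11.0≥7.7, max drawdown 7≤23, fees 64≤96).
D8: dominated by D12 (expected return 13.4≥6.5, max drawdown 20≤20, fees 23≤50).
D9: not dominated (best fees).
D10: dominated by D2 (expected return 11.0≥8.0, max drawdown 7≤46, fees 64≤88).
D11: dominated by D2 (expected return 11.0≥6.0, max drawdown 7≤16, fees 64≤74).
D12: not dominated.

D2, D6, D9, D12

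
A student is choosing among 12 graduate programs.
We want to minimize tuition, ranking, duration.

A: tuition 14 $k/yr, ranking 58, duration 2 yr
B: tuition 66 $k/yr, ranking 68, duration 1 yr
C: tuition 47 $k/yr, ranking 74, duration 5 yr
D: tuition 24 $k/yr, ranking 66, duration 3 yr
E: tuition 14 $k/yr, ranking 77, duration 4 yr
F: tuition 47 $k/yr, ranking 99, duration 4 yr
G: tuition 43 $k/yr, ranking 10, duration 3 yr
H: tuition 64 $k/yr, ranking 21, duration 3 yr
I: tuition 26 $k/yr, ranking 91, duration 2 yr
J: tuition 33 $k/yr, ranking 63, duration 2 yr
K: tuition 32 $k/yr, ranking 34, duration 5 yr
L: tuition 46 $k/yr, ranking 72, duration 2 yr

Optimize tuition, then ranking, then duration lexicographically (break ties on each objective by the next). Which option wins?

A

First minimize tuition: best is 14, kept {A, E}.
Then minimize ranking: best is 58, kept {A}.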